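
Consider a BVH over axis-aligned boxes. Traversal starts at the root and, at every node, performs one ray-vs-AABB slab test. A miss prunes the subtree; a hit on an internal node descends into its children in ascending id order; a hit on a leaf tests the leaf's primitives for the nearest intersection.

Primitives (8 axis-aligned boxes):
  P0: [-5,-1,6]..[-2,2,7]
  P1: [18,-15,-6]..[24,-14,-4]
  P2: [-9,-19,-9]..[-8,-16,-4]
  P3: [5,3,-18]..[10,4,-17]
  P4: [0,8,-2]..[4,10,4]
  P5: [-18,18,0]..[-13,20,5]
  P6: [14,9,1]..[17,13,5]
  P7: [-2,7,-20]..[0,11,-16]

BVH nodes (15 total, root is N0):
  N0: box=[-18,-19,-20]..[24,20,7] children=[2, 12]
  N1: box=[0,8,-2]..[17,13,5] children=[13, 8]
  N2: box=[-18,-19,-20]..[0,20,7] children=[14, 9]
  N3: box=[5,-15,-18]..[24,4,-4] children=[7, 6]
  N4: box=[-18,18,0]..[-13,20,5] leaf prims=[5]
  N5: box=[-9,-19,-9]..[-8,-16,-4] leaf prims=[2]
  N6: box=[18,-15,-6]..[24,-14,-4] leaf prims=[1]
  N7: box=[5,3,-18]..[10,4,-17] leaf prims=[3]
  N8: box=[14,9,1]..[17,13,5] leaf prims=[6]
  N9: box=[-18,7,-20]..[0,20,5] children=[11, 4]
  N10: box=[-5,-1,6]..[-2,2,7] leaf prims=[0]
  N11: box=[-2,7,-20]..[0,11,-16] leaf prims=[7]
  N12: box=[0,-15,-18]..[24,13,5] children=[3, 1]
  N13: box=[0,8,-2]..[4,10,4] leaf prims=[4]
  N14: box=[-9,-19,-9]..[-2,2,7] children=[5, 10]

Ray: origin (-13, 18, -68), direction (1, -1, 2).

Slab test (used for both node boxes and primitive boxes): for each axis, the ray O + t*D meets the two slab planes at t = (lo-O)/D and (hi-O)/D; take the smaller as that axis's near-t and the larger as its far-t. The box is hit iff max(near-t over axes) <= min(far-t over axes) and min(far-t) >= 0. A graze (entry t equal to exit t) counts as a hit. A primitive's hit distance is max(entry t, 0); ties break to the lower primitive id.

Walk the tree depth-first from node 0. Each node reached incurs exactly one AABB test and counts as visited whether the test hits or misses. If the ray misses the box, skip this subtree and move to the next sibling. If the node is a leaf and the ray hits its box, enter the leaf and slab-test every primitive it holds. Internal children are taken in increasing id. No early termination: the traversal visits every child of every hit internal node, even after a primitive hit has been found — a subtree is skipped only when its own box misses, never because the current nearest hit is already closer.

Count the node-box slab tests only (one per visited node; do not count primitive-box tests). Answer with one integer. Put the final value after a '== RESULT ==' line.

Traverse from the root:
N0 x:[-5,37] y:[-2,37] z:[24,75/2] -> hit [24,37], descend [2, 12]
  N2 x:[-5,13] y:[-2,37] z:[24,75/2] -> miss, prune
  N12 x:[13,37] y:[5,33] z:[25,73/2] -> hit [25,33], descend [1, 3]
    N1 x:[13,30] y:[5,10] z:[33,73/2] -> miss, prune
    N3 x:[18,37] y:[14,33] z:[25,32] -> hit [25,32], descend [6, 7]
      N6 x:[31,37] y:[32,33] z:[31,32] -> hit [32,32] leaf, test {P1@t=32}
      N7 x:[18,23] y:[14,15] z:[25,51/2] -> miss, prune

order=[0, 2, 12, 1, 3, 6, 7]  |boxes|=7  |leaves|=1  hit=P1

== RESULT ==
7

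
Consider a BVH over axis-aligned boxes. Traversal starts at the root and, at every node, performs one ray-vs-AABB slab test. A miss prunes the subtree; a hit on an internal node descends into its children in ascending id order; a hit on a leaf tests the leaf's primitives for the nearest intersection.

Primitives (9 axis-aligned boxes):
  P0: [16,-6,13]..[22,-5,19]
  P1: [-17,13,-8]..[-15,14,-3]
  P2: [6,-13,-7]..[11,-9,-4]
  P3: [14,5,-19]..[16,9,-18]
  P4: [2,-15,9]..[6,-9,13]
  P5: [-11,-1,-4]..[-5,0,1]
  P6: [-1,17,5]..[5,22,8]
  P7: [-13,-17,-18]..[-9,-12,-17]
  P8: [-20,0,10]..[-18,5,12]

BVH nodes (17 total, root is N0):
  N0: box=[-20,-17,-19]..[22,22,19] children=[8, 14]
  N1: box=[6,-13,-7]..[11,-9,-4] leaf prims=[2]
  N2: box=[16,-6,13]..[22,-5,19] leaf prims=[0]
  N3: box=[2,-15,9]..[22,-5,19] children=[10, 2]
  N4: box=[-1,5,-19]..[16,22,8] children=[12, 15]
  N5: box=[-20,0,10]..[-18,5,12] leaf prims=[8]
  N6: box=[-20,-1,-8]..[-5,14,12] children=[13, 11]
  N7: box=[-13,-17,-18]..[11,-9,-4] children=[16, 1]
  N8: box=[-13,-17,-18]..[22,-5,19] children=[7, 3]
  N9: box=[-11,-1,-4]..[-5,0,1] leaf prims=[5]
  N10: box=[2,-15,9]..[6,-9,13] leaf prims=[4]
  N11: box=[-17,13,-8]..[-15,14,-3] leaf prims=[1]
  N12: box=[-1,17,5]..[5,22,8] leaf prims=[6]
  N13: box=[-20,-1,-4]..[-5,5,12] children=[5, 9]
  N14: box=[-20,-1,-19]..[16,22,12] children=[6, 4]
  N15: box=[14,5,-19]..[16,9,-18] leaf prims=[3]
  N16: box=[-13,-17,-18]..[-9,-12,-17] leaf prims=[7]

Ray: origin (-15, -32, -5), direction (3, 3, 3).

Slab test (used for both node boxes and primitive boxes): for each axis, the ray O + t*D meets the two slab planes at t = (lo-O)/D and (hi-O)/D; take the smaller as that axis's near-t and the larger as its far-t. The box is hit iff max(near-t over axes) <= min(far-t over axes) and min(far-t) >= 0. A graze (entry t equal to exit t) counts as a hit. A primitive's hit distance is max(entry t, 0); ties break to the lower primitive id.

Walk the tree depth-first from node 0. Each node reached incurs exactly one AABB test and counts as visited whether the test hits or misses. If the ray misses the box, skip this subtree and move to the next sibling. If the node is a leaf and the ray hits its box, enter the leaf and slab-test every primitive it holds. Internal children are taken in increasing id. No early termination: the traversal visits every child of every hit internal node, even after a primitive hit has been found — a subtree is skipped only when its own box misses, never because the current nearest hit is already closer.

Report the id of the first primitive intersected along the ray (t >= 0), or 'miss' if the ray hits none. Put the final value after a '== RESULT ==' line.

Trace the traversal:
N0 x:[-5/3,37/3] y:[5,18] z:[-14/3,8] -> hit [5,8], descend [8, 14]
  N8 x:[2/3,37/3] y:[5,9] z:[-13/3,8] -> hit [5,8], descend [3, 7]
    N3 x:[17/3,37/3] y:[17/3,9] z:[14/3,8] -> hit [17/3,8], descend [2, 10]
      N2 x:[31/3,37/3] y:[26/3,9] z:[6,8] -> miss, prune
      N10 x:[17/3,7] y:[17/3,23/3] z:[14/3,6] -> hit [17/3,6] leaf, test {P4@t=17/3}
    N7 x:[2/3,26/3] y:[5,23/3] z:[-13/3,1/3] -> miss, prune
  N14 x:[-5/3,31/3] y:[31/3,18] z:[-14/3,17/3] -> miss, prune

Summary -> nodes [0, 8, 3, 2, 10, 7, 14]; box-tests=7; leaf-entries=1; first=P4

== RESULT ==
4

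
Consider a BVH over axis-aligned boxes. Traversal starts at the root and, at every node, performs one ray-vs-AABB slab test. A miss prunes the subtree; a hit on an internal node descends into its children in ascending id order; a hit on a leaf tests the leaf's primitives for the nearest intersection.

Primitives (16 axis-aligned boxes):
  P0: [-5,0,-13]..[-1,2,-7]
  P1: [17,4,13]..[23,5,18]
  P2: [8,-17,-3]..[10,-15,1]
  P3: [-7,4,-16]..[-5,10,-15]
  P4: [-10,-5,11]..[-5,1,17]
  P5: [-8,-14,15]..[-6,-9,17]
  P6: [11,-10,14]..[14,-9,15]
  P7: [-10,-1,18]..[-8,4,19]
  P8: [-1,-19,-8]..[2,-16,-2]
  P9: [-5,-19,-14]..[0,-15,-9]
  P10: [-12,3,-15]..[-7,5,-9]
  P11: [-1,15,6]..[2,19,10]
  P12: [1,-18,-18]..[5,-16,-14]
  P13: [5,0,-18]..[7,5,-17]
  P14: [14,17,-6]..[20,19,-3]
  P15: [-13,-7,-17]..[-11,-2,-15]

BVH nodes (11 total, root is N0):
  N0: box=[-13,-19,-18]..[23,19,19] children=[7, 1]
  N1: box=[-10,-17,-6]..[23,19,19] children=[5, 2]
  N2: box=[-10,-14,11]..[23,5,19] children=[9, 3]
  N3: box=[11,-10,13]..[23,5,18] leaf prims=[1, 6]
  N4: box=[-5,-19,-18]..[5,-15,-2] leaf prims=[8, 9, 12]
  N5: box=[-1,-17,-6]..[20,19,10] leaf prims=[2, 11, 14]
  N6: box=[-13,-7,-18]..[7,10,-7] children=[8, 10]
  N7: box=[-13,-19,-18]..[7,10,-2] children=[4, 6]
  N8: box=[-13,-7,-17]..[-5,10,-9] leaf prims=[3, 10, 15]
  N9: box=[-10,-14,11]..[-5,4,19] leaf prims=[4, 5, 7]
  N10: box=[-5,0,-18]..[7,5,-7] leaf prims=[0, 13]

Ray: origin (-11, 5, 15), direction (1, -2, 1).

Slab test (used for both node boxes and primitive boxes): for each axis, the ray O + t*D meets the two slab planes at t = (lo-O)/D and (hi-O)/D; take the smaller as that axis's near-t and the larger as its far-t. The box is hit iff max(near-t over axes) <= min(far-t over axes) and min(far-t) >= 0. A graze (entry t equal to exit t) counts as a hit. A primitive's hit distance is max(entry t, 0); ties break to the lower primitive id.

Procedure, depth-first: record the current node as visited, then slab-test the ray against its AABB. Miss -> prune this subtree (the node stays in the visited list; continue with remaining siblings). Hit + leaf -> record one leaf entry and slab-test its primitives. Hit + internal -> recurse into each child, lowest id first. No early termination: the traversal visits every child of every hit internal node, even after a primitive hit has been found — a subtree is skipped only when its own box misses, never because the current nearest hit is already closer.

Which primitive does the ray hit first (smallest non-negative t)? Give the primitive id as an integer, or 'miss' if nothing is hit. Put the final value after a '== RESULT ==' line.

Walk:
N0 x:[-2,34] y:[-7,12] z:[-33,4] -> hit [-2,4], descend [1, 7]
  N1 x:[1,34] y:[-7,11] z:[-21,4] -> hit [1,4], descend [2, 5]
    N2 x:[1,34] y:[0,19/2] z:[-4,4] -> hit [1,4], descend [3, 9]
      N3 x:[22,34] y:[0,15/2] z:[-2,3] -> miss, prune
      N9 x:[1,6] y:[1/2,19/2] z:[-4,4] -> hit [1,4] leaf, test {P4@t=2, P5(miss), P7@t=3}
    N5 x:[10,31] y:[-7,11] z:[-21,-5] -> miss, prune
  N7 x:[-2,18] y:[-5/2,12] z:[-33,-17] -> miss, prune

7 AABB tests over nodes [0, 1, 2, 3, 9, 5, 7]; 1 leaf entered; closest P4.

== RESULT ==
4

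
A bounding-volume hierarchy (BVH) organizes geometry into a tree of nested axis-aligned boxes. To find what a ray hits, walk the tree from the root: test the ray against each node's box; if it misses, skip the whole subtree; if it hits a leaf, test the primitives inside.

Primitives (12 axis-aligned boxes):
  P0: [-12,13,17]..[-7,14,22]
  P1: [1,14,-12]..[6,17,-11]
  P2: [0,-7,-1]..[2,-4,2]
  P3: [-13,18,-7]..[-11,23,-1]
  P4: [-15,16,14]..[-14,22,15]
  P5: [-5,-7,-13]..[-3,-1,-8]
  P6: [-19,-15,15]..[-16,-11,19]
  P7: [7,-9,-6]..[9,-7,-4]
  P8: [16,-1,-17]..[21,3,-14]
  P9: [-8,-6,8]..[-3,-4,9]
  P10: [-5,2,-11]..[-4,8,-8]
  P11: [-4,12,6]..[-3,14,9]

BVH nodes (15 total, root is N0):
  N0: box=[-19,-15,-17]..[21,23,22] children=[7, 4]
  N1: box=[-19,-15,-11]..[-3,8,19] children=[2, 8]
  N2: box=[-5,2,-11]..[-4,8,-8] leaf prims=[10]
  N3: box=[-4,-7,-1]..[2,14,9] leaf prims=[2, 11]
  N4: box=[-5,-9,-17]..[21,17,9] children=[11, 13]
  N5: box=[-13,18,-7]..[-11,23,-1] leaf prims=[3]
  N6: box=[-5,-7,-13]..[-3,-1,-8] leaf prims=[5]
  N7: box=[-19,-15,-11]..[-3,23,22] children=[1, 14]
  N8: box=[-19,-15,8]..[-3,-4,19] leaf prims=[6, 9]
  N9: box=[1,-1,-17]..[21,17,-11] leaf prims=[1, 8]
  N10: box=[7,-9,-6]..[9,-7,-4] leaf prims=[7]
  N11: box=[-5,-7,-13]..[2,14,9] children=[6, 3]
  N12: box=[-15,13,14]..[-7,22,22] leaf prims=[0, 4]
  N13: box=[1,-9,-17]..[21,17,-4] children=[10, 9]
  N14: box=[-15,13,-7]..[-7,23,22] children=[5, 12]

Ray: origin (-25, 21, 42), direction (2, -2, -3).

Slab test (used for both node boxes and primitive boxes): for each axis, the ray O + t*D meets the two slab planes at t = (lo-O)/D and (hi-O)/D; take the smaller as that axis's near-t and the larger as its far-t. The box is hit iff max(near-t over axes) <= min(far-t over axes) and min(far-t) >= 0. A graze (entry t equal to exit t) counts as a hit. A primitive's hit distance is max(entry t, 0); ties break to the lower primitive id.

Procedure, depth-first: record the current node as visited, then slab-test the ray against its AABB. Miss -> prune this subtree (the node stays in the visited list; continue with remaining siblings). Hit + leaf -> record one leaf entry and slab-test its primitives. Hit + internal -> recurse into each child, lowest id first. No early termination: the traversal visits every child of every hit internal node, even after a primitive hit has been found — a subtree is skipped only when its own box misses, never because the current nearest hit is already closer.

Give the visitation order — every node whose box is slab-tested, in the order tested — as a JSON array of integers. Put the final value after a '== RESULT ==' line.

Traverse from the root:
N0 x:[3,23] y:[-1,18] z:[20/3,59/3] -> hit [20/3,18], descend [4, 7]
  N4 x:[10,23] y:[2,15] z:[11,59/3] -> hit [11,15], descend [11, 13]
    N11 x:[10,27/2] y:[7/2,14] z:[11,55/3] -> hit [11,27/2], descend [3, 6]
      N3 x:[21/2,27/2] y:[7/2,14] z:[11,43/3] -> hit [11,27/2] leaf, test {P2@t=40/3, P11(miss)}
      N6 x:[10,11] y:[11,14] z:[50/3,55/3] -> miss, prune
    N13 x:[13,23] y:[2,15] z:[46/3,59/3] -> miss, prune
  N7 x:[3,11] y:[-1,18] z:[20/3,53/3] -> hit [20/3,11], descend [1, 14]
    N1 x:[3,11] y:[13/2,18] z:[23/3,53/3] -> hit [23/3,11], descend [2, 8]
      N2 x:[10,21/2] y:[13/2,19/2] z:[50/3,53/3] -> miss, prune
      N8 x:[3,11] y:[25/2,18] z:[23/3,34/3] -> miss, prune
    N14 x:[5,9] y:[-1,4] z:[20/3,49/3] -> miss, prune

Summary -> nodes [0, 4, 11, 3, 6, 13, 7, 1, 2, 8, 14]; box-tests=11; leaf-entries=1; first=P2

== RESULT ==
[0, 4, 11, 3, 6, 13, 7, 1, 2, 8, 14]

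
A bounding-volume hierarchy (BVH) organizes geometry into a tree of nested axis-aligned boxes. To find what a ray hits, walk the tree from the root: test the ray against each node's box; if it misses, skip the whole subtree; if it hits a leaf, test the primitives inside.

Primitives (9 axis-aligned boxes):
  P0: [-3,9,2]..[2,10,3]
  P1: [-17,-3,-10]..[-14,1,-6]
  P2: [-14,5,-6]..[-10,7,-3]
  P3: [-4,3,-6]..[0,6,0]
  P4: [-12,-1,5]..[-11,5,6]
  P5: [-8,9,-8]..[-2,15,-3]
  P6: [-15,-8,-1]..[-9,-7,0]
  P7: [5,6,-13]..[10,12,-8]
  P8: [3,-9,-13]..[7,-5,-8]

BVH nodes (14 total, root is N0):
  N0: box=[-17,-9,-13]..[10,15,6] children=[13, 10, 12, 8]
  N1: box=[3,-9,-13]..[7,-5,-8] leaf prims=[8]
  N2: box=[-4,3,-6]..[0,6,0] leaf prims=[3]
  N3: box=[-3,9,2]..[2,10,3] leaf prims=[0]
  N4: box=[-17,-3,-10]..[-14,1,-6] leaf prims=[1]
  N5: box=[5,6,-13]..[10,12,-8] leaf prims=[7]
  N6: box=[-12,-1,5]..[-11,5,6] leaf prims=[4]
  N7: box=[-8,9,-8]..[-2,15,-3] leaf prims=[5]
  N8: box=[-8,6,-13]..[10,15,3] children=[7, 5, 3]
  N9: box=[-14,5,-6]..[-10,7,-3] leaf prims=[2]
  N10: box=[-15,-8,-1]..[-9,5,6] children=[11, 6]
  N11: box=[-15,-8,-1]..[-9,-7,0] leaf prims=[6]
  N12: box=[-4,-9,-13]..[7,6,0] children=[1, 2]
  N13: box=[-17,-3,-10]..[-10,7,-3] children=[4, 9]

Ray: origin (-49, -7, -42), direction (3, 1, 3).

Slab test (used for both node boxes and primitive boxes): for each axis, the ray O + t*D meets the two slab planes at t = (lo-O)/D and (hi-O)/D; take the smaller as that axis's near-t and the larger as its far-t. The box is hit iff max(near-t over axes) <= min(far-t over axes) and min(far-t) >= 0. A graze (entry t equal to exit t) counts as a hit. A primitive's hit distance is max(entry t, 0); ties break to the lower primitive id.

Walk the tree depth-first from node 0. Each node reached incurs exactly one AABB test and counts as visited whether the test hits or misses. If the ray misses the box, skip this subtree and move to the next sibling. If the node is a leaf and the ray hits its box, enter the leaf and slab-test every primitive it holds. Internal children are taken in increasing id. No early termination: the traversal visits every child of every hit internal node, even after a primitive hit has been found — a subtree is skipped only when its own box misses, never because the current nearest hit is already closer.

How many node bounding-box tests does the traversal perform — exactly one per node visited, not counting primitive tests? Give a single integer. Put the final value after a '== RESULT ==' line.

Walk:
N0 x:[32/3,59/3] y:[-2,22] z:[29/3,16] -> hit [32/3,16], descend [8, 10, 12, 13]
  N8 x:[41/3,59/3] y:[13,22] z:[29/3,15] -> hit [41/3,15], descend [3, 5, 7]
    N3 x:[46/3,17] y:[16,17] z:[44/3,15] -> miss, prune
    N5 x:[18,59/3] y:[13,19] z:[29/3,34/3] -> miss, prune
    N7 x:[41/3,47/3] y:[16,22] z:[34/3,13] -> miss, prune
  N10 x:[34/3,40/3] y:[-1,12] z:[41/3,16] -> miss, prune
  N12 x:[15,56/3] y:[-2,13] z:[29/3,14] -> miss, prune
  N13 x:[32/3,13] y:[4,14] z:[32/3,13] -> hit [32/3,13], descend [4, 9]
    N4 x:[32/3,35/3] y:[4,8] z:[32/3,12] -> miss, prune
    N9 x:[35/3,13] y:[12,14] z:[12,13] -> hit [12,13] leaf, test {P2@t=12}

order=[0, 8, 3, 5, 7, 10, 12, 13, 4, 9]  |boxes|=10  |leaves|=1  hit=P2

== RESULT ==
10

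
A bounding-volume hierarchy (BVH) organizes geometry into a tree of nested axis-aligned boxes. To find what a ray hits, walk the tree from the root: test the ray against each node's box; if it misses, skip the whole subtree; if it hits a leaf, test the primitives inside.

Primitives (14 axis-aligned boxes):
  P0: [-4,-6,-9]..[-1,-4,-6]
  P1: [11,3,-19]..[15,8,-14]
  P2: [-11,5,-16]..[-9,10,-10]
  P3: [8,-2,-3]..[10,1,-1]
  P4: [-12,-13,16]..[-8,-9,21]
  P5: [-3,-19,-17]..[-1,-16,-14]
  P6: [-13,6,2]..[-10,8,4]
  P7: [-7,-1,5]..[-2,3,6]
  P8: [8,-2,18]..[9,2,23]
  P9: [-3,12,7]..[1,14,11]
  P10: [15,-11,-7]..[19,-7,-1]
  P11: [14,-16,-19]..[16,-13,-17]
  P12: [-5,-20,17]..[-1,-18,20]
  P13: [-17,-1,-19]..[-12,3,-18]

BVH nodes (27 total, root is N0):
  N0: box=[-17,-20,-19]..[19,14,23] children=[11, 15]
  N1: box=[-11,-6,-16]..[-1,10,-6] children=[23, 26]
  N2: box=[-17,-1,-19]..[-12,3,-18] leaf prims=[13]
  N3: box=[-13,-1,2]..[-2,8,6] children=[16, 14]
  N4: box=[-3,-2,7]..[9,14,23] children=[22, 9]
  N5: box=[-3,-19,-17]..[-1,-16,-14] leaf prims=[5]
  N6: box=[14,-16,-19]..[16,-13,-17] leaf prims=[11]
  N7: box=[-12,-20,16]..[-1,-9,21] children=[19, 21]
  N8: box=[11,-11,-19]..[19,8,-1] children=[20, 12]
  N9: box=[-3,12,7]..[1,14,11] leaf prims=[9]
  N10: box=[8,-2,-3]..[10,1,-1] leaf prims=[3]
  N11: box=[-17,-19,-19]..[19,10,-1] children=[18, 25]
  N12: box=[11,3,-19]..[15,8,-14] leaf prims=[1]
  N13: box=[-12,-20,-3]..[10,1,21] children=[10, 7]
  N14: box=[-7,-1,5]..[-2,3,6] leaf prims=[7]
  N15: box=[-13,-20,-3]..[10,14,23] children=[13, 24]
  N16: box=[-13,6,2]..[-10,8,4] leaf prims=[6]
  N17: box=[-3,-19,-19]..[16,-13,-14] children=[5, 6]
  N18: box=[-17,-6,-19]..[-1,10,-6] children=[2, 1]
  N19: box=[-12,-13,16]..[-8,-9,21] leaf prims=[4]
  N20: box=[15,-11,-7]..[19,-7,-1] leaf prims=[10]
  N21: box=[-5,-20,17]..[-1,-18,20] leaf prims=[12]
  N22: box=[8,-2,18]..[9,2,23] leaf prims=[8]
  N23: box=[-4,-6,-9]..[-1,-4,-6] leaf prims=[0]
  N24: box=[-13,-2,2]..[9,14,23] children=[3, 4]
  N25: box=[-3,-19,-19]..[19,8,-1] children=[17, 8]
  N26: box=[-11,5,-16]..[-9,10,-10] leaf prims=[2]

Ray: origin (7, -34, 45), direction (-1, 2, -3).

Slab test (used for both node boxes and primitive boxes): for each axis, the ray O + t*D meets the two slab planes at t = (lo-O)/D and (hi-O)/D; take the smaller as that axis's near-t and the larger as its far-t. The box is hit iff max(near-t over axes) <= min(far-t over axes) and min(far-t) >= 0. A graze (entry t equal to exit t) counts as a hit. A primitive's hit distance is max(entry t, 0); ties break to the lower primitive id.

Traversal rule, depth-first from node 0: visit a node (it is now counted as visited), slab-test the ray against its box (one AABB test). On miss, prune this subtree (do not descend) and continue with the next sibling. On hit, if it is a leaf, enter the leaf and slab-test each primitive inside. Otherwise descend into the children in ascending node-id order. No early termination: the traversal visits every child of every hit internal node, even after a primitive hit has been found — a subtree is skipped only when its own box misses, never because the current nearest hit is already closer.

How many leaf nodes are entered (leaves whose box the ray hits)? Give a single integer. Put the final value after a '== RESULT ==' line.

Trace the traversal:
N0 x:[-12,24] y:[7,24] z:[22/3,64/3] -> hit [22/3,64/3], descend [11, 15]
  N11 x:[-12,24] y:[15/2,22] z:[46/3,64/3] -> hit [46/3,64/3], descend [18, 25]
    N18 x:[8,24] y:[14,22] z:[17,64/3] -> hit [17,64/3], descend [1, 2]
      N1 x:[8,18] y:[14,22] z:[17,61/3] -> hit [17,18], descend [23, 26]
        N23 x:[8,11] y:[14,15] z:[17,18] -> miss, prune
        N26 x:[16,18] y:[39/2,22] z:[55/3,61/3] -> miss, prune
      N2 x:[19,24] y:[33/2,37/2] z:[21,64/3] -> miss, prune
    N25 x:[-12,10] y:[15/2,21] z:[46/3,64/3] -> miss, prune
  N15 x:[-3,20] y:[7,24] z:[22/3,16] -> hit [22/3,16], descend [13, 24]
    N13 x:[-3,19] y:[7,35/2] z:[8,16] -> hit [8,16], descend [7, 10]
      N7 x:[8,19] y:[7,25/2] z:[8,29/3] -> hit [8,29/3], descend [19, 21]
        N19 x:[15,19] y:[21/2,25/2] z:[8,29/3] -> miss, prune
        N21 x:[8,12] y:[7,8] z:[25/3,28/3] -> miss, prune
      N10 x:[-3,-1] y:[16,35/2] z:[46/3,16] -> miss, prune
    N24 x:[-2,20] y:[16,24] z:[22/3,43/3] -> miss, prune

Visited [0, 11, 18, 1, 23, 26, 2, 25, 15, 13, 7, 19, 21, 10, 24]. Tests: 15 box, 0 leaf. Nearest: miss.

== RESULT ==
0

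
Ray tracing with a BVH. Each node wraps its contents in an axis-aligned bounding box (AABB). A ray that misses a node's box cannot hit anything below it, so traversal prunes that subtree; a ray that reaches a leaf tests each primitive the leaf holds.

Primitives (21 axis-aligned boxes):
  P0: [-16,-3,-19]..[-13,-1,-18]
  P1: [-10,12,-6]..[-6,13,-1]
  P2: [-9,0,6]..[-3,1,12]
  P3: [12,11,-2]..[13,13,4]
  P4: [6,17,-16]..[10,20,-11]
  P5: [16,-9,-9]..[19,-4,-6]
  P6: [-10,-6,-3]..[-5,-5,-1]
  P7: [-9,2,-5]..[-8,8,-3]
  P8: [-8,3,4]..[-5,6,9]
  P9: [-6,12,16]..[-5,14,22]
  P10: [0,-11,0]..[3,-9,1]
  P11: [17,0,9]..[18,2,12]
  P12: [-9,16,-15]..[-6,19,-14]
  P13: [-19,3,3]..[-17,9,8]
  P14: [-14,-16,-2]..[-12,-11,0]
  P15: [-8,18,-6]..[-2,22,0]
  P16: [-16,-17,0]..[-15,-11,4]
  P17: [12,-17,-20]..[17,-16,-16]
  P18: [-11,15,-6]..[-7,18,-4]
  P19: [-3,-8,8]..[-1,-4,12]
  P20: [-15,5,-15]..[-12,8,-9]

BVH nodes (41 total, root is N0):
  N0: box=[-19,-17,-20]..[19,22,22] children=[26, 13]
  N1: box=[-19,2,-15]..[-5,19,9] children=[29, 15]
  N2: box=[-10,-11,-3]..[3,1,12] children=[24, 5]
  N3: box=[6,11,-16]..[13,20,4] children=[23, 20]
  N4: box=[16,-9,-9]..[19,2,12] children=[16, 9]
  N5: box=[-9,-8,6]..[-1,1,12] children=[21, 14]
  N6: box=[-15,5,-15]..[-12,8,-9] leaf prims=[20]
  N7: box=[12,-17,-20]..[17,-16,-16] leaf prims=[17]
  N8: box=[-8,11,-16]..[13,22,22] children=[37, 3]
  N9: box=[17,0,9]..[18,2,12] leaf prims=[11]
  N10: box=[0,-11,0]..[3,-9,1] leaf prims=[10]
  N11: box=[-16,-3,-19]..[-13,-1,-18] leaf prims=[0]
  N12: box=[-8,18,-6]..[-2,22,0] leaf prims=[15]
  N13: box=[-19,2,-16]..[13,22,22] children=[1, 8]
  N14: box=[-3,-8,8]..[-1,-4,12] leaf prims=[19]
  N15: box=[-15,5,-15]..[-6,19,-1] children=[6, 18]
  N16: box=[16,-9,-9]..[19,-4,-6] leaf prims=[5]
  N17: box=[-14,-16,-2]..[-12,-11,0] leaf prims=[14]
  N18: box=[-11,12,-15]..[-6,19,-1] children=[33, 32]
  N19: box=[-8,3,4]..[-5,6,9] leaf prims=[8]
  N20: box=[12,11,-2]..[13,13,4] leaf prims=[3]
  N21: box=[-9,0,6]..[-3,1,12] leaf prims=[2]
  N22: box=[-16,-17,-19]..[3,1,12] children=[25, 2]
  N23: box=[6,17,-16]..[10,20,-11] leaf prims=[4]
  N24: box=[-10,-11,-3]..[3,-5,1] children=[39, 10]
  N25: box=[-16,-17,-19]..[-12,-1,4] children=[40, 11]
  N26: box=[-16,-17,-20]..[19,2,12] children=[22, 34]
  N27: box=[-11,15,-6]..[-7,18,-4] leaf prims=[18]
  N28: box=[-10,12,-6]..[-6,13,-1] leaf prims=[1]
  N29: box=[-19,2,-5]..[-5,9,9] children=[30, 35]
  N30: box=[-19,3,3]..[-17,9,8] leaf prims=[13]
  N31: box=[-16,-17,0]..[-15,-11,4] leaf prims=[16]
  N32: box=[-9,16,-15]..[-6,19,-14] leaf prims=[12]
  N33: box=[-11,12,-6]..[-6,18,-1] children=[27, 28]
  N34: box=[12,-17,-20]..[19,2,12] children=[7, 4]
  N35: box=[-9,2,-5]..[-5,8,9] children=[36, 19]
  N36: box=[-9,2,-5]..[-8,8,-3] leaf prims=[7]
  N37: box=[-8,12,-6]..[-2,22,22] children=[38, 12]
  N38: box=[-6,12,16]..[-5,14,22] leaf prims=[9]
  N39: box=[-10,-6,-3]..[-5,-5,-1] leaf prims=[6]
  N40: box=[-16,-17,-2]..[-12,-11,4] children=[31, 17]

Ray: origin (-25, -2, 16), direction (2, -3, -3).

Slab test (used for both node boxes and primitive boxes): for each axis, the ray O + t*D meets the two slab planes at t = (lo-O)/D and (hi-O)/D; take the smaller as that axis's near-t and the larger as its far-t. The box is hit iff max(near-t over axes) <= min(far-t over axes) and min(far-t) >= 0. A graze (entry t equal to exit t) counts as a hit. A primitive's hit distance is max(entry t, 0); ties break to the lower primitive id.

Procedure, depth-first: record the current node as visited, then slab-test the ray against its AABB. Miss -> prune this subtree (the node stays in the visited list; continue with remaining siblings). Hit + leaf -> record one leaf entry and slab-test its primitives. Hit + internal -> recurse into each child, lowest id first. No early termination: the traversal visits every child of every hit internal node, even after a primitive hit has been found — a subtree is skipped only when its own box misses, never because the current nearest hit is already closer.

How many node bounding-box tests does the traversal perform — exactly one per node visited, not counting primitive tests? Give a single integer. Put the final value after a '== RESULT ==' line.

Trace the traversal:
N0 x:[3,22] y:[-8,5] z:[-2,12] -> hit [3,5], descend [13, 26]
  N13 x:[3,19] y:[-8,-4/3] z:[-2,32/3] -> miss, prune
  N26 x:[9/2,22] y:[-4/3,5] z:[4/3,12] -> hit [9/2,5], descend [22, 34]
    N22 x:[9/2,14] y:[-1,5] z:[4/3,35/3] -> hit [9/2,5], descend [2, 25]
      N2 x:[15/2,14] y:[-1,3] z:[4/3,19/3] -> miss, prune
      N25 x:[9/2,13/2] y:[-1/3,5] z:[4,35/3] -> hit [9/2,5], descend [11, 40]
        N11 x:[9/2,6] y:[-1/3,1/3] z:[34/3,35/3] -> miss, prune
        N40 x:[9/2,13/2] y:[3,5] z:[4,6] -> hit [9/2,5], descend [17, 31]
          N17 x:[11/2,13/2] y:[3,14/3] z:[16/3,6] -> miss, prune
          N31 x:[9/2,5] y:[3,5] z:[4,16/3] -> hit [9/2,5] leaf, test {P16@t=9/2}
    N34 x:[37/2,22] y:[-4/3,5] z:[4/3,12] -> miss, prune

Visited [0, 13, 26, 22, 2, 25, 11, 40, 17, 31, 34]. Tests: 11 box, 1 leaf. Nearest: P16.

== RESULT ==
11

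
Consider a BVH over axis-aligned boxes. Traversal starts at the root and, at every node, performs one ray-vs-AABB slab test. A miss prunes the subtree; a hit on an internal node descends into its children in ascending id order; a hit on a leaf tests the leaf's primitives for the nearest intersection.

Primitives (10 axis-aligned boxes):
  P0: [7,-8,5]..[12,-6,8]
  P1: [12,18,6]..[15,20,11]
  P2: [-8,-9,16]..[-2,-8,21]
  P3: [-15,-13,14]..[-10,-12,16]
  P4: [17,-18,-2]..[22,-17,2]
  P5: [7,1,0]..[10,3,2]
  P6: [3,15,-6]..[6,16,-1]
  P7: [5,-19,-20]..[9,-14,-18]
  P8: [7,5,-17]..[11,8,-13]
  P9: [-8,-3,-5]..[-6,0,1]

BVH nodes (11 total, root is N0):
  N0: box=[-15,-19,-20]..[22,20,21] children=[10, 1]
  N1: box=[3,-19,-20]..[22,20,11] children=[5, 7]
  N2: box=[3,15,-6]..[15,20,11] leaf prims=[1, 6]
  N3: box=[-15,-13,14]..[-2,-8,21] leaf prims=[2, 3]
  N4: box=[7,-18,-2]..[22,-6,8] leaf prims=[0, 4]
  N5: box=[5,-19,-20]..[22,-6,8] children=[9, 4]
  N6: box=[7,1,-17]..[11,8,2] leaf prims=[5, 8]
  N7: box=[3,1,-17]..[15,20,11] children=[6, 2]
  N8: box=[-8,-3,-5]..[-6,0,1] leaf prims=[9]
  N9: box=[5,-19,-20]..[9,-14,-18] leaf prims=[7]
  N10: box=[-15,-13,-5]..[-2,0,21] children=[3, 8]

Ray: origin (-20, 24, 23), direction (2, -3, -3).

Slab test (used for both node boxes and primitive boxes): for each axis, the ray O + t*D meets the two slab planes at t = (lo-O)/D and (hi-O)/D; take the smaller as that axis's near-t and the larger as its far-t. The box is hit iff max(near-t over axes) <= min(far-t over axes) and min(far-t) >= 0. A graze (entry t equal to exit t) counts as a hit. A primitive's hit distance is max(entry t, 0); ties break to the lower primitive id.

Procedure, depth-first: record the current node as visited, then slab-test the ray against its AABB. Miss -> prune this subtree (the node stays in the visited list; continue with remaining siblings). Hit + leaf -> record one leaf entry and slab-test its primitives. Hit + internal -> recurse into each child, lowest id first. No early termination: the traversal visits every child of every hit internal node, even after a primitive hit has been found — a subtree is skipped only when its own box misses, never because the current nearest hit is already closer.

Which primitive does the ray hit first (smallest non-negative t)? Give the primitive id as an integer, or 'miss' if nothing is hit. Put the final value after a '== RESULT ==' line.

Walk:
N0 x:[5/2,21] y:[4/3,43/3] z:[2/3,43/3] -> hit [5/2,43/3], descend [1, 10]
  N1 x:[23/2,21] y:[4/3,43/3] z:[4,43/3] -> hit [23/2,43/3], descend [5, 7]
    N5 x:[25/2,21] y:[10,43/3] z:[5,43/3] -> hit [25/2,43/3], descend [4, 9]
      N4 x:[27/2,21] y:[10,14] z:[5,25/3] -> miss, prune
      N9 x:[25/2,29/2] y:[38/3,43/3] z:[41/3,43/3] -> hit [41/3,43/3] leaf, test {P7@t=41/3}
    N7 x:[23/2,35/2] y:[4/3,23/3] z:[4,40/3] -> miss, prune
  N10 x:[5/2,9] y:[8,37/3] z:[2/3,28/3] -> hit [8,9], descend [3, 8]
    N3 x:[5/2,9] y:[32/3,37/3] z:[2/3,3] -> miss, prune
    N8 x:[6,7] y:[8,9] z:[22/3,28/3] -> miss, prune

Visited [0, 1, 5, 4, 9, 7, 10, 3, 8]. Tests: 9 box, 1 leaf. Nearest: P7.

== RESULT ==
7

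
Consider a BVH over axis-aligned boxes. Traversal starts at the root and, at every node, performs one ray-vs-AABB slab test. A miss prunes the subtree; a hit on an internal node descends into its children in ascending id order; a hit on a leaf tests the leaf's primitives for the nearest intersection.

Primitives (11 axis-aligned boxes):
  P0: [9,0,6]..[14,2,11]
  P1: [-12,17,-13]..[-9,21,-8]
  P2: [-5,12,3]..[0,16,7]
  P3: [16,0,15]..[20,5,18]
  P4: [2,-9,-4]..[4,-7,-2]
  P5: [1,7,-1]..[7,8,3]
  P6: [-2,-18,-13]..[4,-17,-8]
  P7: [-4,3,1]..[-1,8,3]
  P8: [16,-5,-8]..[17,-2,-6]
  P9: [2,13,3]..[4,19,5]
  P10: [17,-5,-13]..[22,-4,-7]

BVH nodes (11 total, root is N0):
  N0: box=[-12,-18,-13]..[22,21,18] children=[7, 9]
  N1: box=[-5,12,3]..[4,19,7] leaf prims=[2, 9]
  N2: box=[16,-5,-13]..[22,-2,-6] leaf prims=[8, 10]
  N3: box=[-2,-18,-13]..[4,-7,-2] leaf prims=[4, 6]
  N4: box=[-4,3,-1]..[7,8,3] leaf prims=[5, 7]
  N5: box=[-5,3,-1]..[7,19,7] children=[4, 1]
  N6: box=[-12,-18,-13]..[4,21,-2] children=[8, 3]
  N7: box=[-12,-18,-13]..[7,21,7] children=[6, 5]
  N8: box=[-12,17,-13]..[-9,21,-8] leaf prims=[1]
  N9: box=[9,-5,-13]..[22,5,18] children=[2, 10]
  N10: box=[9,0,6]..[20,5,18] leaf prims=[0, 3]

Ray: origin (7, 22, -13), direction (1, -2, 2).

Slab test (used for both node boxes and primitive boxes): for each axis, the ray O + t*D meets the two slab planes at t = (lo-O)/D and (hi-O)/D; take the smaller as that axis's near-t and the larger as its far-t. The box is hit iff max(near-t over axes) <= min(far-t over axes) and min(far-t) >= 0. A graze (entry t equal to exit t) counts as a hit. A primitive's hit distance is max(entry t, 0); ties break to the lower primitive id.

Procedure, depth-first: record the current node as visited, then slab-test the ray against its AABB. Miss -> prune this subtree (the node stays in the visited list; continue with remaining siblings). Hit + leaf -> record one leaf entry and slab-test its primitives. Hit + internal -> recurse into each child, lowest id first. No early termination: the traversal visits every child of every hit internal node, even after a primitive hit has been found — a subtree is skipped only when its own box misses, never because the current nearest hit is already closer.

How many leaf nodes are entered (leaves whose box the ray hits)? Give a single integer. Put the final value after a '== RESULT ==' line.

Traverse from the root:
N0 x:[-19,15] y:[1/2,20] z:[0,31/2] -> hit [1/2,15], descend [7, 9]
  N7 x:[-19,0] y:[1/2,20] z:[0,10] -> miss, prune
  N9 x:[2,15] y:[17/2,27/2] z:[0,31/2] -> hit [17/2,27/2], descend [2, 10]
    N2 x:[9,15] y:[12,27/2] z:[0,7/2] -> miss, prune
    N10 x:[2,13] y:[17/2,11] z:[19/2,31/2] -> hit [19/2,11] leaf, test {P0(miss), P3(miss)}

Visited [0, 7, 9, 2, 10]. Tests: 5 box, 1 leaf. Nearest: miss.

== RESULT ==
1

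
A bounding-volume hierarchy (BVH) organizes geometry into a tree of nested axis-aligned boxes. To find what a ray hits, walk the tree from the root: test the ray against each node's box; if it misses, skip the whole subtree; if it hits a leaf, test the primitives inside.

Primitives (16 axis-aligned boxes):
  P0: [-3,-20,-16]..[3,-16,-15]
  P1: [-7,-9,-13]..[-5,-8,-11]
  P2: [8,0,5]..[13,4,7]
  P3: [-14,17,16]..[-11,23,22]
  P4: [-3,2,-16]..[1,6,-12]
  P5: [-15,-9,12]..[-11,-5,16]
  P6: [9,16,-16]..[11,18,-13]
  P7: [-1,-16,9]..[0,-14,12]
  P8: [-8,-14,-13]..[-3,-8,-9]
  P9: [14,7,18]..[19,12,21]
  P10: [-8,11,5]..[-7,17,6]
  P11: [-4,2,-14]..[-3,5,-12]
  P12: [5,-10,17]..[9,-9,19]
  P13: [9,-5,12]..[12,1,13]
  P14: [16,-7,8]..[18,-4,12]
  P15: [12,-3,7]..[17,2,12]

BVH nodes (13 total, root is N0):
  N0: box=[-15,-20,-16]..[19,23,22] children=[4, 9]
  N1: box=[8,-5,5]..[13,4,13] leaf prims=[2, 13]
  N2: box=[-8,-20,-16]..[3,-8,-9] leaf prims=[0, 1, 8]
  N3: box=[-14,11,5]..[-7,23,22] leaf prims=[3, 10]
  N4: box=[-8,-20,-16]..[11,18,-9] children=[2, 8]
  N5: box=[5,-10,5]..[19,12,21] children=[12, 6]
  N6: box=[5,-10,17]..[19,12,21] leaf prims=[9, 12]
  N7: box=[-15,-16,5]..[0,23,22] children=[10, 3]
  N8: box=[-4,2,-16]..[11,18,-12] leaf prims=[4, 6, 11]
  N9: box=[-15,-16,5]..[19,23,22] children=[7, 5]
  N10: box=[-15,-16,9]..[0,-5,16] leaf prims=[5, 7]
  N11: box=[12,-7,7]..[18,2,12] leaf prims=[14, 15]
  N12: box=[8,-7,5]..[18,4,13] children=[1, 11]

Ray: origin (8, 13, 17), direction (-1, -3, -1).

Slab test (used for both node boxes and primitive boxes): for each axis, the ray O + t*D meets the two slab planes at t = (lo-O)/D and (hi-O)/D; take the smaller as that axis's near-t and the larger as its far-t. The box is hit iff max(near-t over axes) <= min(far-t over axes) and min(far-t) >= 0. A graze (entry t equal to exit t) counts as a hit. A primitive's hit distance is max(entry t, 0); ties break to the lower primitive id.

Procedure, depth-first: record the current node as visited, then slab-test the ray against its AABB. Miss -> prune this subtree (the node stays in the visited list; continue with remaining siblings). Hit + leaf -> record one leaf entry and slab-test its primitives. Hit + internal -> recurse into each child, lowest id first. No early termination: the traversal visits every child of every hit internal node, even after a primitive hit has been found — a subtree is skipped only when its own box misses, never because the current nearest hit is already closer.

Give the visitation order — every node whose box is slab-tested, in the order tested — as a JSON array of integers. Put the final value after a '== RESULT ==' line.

Traverse from the root:
N0 x:[-11,23] y:[-10/3,11] z:[-5,33] -> hit [-10/3,11], descend [4, 9]
  N4 x:[-3,16] y:[-5/3,11] z:[26,33] -> miss, prune
  N9 x:[-11,23] y:[-10/3,29/3] z:[-5,12] -> hit [-10/3,29/3], descend [5, 7]
    N5 x:[-11,3] y:[1/3,23/3] z:[-4,12] -> hit [1/3,3], descend [6, 12]
      N6 x:[-11,3] y:[1/3,23/3] z:[-4,0] -> miss, prune
      N12 x:[-10,0] y:[3,20/3] z:[4,12] -> miss, prune
    N7 x:[8,23] y:[-10/3,29/3] z:[-5,12] -> hit [8,29/3], descend [3, 10]
      N3 x:[15,22] y:[-10/3,2/3] z:[-5,12] -> miss, prune
      N10 x:[8,23] y:[6,29/3] z:[1,8] -> hit [8,8] leaf, test {P5(miss), P7(miss)}

order=[0, 4, 9, 5, 6, 12, 7, 3, 10]  |boxes|=9  |leaves|=1  hit=miss

== RESULT ==
[0, 4, 9, 5, 6, 12, 7, 3, 10]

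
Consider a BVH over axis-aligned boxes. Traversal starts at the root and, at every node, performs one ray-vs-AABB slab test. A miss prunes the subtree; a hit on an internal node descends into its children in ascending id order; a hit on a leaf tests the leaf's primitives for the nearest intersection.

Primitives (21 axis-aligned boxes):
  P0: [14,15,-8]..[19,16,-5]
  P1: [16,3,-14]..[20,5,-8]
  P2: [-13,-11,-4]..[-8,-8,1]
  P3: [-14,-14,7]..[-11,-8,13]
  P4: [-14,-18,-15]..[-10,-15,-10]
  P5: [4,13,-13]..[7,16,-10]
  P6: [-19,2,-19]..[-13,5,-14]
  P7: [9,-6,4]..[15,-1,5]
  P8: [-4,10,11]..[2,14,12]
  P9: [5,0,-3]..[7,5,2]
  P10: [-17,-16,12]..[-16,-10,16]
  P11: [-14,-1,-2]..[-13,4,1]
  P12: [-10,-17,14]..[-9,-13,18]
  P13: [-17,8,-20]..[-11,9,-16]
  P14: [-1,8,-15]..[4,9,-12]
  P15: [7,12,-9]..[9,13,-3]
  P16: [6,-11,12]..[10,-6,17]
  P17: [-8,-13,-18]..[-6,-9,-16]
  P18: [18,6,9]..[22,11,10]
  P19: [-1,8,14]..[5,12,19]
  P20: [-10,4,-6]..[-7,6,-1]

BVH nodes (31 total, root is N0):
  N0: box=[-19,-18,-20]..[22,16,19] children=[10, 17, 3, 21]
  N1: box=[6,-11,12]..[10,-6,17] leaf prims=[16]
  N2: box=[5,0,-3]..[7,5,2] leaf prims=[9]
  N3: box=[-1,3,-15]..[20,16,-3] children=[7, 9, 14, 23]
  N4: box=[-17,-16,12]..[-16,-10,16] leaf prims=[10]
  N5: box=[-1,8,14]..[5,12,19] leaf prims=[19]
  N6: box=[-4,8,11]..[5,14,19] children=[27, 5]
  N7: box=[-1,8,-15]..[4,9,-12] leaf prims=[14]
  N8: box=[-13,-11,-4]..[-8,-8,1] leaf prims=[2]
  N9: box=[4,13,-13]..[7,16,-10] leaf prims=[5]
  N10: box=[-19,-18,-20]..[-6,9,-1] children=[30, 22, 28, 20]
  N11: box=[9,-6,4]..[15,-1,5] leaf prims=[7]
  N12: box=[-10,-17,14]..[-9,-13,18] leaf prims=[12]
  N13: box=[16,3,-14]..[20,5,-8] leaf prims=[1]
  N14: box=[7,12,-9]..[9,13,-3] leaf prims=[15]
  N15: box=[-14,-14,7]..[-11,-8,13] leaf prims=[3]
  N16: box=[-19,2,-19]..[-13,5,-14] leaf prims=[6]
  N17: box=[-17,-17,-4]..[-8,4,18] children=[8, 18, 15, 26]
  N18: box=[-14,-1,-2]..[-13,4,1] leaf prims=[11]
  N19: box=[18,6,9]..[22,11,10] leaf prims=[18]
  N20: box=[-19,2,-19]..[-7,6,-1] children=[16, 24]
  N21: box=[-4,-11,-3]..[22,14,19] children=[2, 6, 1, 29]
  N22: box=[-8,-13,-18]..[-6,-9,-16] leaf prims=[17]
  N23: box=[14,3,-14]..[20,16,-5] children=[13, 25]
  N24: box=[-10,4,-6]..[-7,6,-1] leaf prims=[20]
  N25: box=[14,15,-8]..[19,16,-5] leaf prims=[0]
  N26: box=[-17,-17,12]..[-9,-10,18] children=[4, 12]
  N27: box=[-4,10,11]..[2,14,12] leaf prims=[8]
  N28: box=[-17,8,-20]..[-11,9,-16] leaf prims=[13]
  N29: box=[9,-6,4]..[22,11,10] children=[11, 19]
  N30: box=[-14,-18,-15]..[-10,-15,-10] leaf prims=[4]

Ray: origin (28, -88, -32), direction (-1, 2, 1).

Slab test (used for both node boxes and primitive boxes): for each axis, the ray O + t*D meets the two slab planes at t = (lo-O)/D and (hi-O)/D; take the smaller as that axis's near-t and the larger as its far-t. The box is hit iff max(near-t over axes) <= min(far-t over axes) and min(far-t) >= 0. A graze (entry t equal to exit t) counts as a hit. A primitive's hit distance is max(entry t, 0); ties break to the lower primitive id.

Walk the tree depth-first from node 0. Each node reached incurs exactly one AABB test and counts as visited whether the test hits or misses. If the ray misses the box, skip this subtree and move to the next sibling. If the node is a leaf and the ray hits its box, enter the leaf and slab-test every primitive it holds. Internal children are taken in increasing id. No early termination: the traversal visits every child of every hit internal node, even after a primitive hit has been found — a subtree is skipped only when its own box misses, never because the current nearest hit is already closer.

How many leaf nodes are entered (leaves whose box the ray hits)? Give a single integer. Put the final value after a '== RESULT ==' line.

Traverse from the root:
N0 x:[6,47] y:[35,52] z:[12,51] -> hit [35,47], descend [3, 10, 17, 21]
  N3 x:[8,29] y:[91/2,52] z:[17,29] -> miss, prune
  N10 x:[34,47] y:[35,97/2] z:[12,31] -> miss, prune
  N17 x:[36,45] y:[71/2,46] z:[28,50] -> hit [36,45], descend [8, 15, 18, 26]
    N8 x:[36,41] y:[77/2,40] z:[28,33] -> miss, prune
    N15 x:[39,42] y:[37,40] z:[39,45] -> hit [39,40] leaf, test {P3@t=39}
    N18 x:[41,42] y:[87/2,46] z:[30,33] -> miss, prune
    N26 x:[37,45] y:[71/2,39] z:[44,50] -> miss, prune
  N21 x:[6,32] y:[77/2,51] z:[29,51] -> miss, prune

order=[0, 3, 10, 17, 8, 15, 18, 26, 21]  |boxes|=9  |leaves|=1  hit=P3

== RESULT ==
1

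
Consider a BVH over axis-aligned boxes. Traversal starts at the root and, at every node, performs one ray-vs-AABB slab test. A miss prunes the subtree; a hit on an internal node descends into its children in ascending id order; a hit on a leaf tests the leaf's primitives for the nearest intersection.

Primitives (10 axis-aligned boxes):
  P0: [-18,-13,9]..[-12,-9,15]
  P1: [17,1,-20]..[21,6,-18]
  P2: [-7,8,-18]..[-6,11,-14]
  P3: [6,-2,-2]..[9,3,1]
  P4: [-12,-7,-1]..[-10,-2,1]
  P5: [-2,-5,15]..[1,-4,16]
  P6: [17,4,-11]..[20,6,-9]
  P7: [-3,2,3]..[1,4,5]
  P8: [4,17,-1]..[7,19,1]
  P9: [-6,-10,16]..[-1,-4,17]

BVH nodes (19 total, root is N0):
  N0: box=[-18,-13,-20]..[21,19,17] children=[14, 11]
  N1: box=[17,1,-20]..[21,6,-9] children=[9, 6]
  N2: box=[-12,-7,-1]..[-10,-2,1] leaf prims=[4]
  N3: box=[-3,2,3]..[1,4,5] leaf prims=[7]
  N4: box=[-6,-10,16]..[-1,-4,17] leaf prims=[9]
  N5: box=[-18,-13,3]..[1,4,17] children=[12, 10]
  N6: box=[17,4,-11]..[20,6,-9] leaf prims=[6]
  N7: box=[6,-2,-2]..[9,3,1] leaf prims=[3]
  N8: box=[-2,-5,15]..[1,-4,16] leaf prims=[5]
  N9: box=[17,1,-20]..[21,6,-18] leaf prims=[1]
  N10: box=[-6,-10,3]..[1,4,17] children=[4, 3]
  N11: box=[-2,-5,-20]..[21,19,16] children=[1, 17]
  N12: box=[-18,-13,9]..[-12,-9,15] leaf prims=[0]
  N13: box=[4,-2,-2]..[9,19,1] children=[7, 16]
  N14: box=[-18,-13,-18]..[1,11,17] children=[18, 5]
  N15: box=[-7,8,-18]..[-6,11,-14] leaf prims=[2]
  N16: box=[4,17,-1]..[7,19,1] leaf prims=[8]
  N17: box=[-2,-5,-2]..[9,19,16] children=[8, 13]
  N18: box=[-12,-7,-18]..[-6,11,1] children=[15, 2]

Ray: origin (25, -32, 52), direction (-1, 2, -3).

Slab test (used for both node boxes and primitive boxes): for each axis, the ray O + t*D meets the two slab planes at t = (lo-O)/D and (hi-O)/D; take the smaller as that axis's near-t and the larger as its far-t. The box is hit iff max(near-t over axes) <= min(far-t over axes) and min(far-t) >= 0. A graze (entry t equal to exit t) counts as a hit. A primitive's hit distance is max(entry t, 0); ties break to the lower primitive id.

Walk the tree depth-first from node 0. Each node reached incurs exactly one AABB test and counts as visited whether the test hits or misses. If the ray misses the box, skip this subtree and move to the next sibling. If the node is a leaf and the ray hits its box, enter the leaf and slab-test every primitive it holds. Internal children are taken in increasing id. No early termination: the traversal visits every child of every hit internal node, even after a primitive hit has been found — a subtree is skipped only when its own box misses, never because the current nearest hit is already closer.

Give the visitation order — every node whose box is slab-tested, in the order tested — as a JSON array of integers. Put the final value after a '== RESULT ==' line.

Traverse from the root:
N0 x:[4,43] y:[19/2,51/2] z:[35/3,24] -> hit [35/3,24], descend [11, 14]
  N11 x:[4,27] y:[27/2,51/2] z:[12,24] -> hit [27/2,24], descend [1, 17]
    N1 x:[4,8] y:[33/2,19] z:[61/3,24] -> miss, prune
    N17 x:[16,27] y:[27/2,51/2] z:[12,18] -> hit [16,18], descend [8, 13]
      N8 x:[24,27] y:[27/2,14] z:[12,37/3] -> miss, prune
      N13 x:[16,21] y:[15,51/2] z:[17,18] -> hit [17,18], descend [7, 16]
        N7 x:[16,19] y:[15,35/2] z:[17,18] -> hit [17,35/2] leaf, test {P3@t=17}
        N16 x:[18,21] y:[49/2,51/2] z:[17,53/3] -> miss, prune
  N14 x:[24,43] y:[19/2,43/2] z:[35/3,70/3] -> miss, prune

9 AABB tests over nodes [0, 11, 1, 17, 8, 13, 7, 16, 14]; 1 leaf entered; closest P3.

== RESULT ==
[0, 11, 1, 17, 8, 13, 7, 16, 14]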